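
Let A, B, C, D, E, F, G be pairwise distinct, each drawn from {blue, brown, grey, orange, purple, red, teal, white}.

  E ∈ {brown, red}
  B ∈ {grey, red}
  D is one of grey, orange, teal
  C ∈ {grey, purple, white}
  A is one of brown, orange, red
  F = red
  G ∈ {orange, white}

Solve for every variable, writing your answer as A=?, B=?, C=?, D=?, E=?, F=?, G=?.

F must be red (only option left). So A, B, E can't be red.
That leaves B = grey. Remove grey from C, D.
E's domain is down to {brown}, so E = brown. Eliminate brown elsewhere: A.
A must be orange (only option left). So D, G can't be orange.
D has just one choice, so D = teal.
G must be white (only option left). So C can't be white.
C has just one choice, so C = purple.

A=orange, B=grey, C=purple, D=teal, E=brown, F=red, G=white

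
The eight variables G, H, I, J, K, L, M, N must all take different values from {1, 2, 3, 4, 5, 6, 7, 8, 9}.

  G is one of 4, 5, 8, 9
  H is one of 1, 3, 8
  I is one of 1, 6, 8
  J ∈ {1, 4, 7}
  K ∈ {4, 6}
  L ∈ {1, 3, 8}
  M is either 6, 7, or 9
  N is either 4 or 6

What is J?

The 8 variables draw from only 8 values {1, 3, 4, 5, 6, 7, 8, 9}, so each is used; only G can be 5, hence G = 5.
Among the 7 still-open variables, 9 fits only M (and all 7 values in {1, 3, 4, 6, 7, 8, 9} must be used), so M = 9.
The 6 still-open variables draw from only 6 values {1, 3, 4, 6, 7, 8}, so each is used; only J can be 7, hence J = 7.

7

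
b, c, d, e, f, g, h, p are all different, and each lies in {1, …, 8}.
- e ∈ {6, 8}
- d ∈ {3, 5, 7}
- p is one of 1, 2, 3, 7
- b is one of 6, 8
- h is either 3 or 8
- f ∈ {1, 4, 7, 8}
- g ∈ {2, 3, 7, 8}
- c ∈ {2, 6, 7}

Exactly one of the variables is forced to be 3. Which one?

The 8 variables together cover exactly {1, 2, 3, 4, 5, 6, 7, 8} — 8 values for 8 variables — and 4 appears only in f's list, so f = 4.
The 7 still-open variables draw from only 7 values {1, 2, 3, 5, 6, 7, 8}, so each is used; only p can be 1, hence p = 1.
Among the 6 still-open variables, 5 fits only d (and all 6 values in {2, 3, 5, 6, 7, 8} must be used), so d = 5.
b and e share exactly the 2 values {6, 8}; by pigeonhole those values go to them, so strike 6, 8 from c, g, h.
So 3 goes to h.

h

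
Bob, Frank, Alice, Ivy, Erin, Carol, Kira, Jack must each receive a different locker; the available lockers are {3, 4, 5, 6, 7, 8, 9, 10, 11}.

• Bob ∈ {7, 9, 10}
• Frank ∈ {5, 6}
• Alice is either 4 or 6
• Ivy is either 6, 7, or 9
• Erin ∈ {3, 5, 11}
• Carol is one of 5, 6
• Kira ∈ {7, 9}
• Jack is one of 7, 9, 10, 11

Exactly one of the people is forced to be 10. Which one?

Among the 8 variables, 3 fits only Erin (and all 8 values in {3, 4, 5, 6, 7, 9, 10, 11} must be used), so Erin = 3.
The 7 still-open variables together cover exactly {4, 5, 6, 7, 9, 10, 11} — 7 values for 7 variables — and 4 appears only in Alice's list, so Alice = 4.
The 6 still-open variables draw from only 6 values {5, 6, 7, 9, 10, 11}, so each is used; only Jack can be 11, hence Jack = 11.
The 5 still-open variables together cover exactly {5, 6, 7, 9, 10} — 5 values for 5 variables — and 10 appears only in Bob's list, so Bob = 10.

Bob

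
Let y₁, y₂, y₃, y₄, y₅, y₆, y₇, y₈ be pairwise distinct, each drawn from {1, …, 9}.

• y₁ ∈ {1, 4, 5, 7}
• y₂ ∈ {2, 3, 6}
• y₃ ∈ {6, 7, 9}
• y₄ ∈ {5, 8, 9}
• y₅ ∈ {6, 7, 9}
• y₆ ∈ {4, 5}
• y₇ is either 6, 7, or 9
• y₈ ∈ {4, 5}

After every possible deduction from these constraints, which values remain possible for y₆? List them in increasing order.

y₆ and y₈ share exactly the 2 values {4, 5}; by pigeonhole those values go to them, so strike 4, 5 from y₁, y₄.
y₃, y₅, y₇ between them cover only {6, 7, 9} — a naked triple. Remove those values from y₁, y₂, y₄.
y₁'s domain is down to {1}, so y₁ = 1.
That leaves y₄ = 8.
No further eliminations apply; y₆ can still be any of 4, 5.

4, 5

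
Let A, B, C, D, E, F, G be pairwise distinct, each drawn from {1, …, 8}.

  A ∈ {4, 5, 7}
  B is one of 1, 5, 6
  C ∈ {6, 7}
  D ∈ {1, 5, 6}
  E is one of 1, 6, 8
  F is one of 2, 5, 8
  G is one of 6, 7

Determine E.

8

Among the 7 variables, 2 fits only F (and all 7 values in {1, 2, 4, 5, 6, 7, 8} must be used), so F = 2.
The 6 still-open variables together cover exactly {1, 4, 5, 6, 7, 8} — 6 values for 6 variables — and 4 appears only in A's list, so A = 4.
The 5 still-open variables together cover exactly {1, 5, 6, 7, 8} — 5 values for 5 variables — and 8 appears only in E's list, so E = 8.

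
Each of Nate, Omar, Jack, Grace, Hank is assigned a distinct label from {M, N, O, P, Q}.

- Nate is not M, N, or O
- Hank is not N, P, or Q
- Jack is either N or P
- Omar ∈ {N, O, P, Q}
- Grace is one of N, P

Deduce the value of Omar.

O

The 5 variables draw from only 5 values {M, N, O, P, Q}, so each is used; only Hank can be M, hence Hank = M.
Among the 4 still-open variables, O fits only Omar (and all 4 values in {N, O, P, Q} must be used), so Omar = O.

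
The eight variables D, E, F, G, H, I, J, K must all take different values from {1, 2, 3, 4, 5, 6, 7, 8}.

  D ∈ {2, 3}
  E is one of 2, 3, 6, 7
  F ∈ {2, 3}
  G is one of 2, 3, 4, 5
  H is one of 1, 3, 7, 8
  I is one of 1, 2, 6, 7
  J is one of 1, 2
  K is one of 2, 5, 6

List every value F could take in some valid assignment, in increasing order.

2, 3

The 8 variables draw from only 8 values {1, 2, 3, 4, 5, 6, 7, 8}, so each is used; only G can be 4, hence G = 4.
Among the 7 still-open variables, 5 fits only K (and all 7 values in {1, 2, 3, 5, 6, 7, 8} must be used), so K = 5.
Among the 6 still-open variables, 8 fits only H (and all 6 values in {1, 2, 3, 6, 7, 8} must be used), so H = 8.
D and F share exactly the 2 values {2, 3}; by pigeonhole those values go to them, so strike 2, 3 from E, I, J.
J has just one choice, so J = 1. So I can't be 1.
No further eliminations apply; F can still be any of 2, 3.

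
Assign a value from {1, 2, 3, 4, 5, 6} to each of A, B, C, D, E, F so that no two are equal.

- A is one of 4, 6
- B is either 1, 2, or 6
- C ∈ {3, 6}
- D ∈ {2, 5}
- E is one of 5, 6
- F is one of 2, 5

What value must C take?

3

The 6 variables draw from only 6 values {1, 2, 3, 4, 5, 6}, so each is used; only B can be 1, hence B = 1.
The 5 still-open variables together cover exactly {2, 3, 4, 5, 6} — 5 values for 5 variables — and 3 appears only in C's list, so C = 3.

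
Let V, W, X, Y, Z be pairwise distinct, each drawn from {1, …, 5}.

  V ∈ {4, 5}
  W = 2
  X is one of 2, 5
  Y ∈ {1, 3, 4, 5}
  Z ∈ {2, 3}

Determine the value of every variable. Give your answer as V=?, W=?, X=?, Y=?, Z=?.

W must be 2 (only option left). So X, Z can't be 2.
X must be 5 (only option left). Strike 5 from V, Y.
Z has just one choice, so Z = 3. Remove 3 from Y.
V's domain is down to {4}, so V = 4. So Y can't be 4.
Y must be 1 (only option left).

V=4, W=2, X=5, Y=1, Z=3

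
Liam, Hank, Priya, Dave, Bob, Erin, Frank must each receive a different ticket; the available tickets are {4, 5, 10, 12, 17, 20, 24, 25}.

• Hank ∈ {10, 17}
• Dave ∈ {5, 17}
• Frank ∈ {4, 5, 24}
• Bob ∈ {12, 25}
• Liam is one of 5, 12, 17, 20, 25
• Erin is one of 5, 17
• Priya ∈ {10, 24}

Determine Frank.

Dave and Erin share exactly the 2 values {5, 17}; by pigeonhole those values go to them, so strike 5, 17 from Liam, Hank, Frank.
Hank must be 10 (only option left). Strike 10 from Priya.
Priya must be 24 (only option left). Eliminate 24 elsewhere: Frank.
So Frank = 4.

4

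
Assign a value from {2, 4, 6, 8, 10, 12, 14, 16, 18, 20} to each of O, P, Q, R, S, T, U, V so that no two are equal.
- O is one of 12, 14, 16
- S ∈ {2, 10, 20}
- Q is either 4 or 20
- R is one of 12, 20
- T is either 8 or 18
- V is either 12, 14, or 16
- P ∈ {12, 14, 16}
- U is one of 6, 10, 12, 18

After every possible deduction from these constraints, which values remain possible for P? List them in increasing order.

The 3 variables O, P, V are confined to {12, 14, 16}, which locks those values in; drop them from R, U.
R has just one choice, so R = 20. So Q, S can't be 20.
That leaves Q = 4.
No further eliminations apply; P can still be any of 12, 14, 16.

12, 14, 16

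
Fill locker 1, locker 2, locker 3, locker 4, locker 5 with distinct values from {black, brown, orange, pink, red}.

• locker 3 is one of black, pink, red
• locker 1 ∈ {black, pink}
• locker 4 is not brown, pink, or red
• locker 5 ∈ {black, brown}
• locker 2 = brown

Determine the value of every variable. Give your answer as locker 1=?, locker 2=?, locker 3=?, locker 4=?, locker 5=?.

locker 1=pink, locker 2=brown, locker 3=red, locker 4=orange, locker 5=black

locker 2 has just one choice, so locker 2 = brown. Eliminate brown elsewhere: locker 5.
locker 5 has just one choice, so locker 5 = black. Remove black from locker 1, locker 3, locker 4.
locker 1 must be pink (only option left). Eliminate pink elsewhere: locker 3.
locker 3's domain is down to {red}, so locker 3 = red.
locker 4 has just one choice, so locker 4 = orange.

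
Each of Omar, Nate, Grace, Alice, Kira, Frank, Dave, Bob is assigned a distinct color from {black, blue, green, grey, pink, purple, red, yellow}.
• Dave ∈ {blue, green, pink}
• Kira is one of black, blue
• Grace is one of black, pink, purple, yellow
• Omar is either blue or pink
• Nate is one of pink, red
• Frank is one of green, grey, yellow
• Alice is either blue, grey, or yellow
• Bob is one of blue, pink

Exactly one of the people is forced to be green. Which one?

Dave

The 8 variables draw from only 8 values {black, blue, green, grey, pink, purple, red, yellow}, so each is used; only Grace can be purple, hence Grace = purple.
Among the 7 still-open variables, black fits only Kira (and all 7 values in {black, blue, green, grey, pink, red, yellow} must be used), so Kira = black.
Among the 6 still-open variables, red fits only Nate (and all 6 values in {blue, green, grey, pink, red, yellow} must be used), so Nate = red.
Omar and Bob share exactly the 2 values {blue, pink}; by pigeonhole those values go to them, so strike blue, pink from Alice, Dave.
So green goes to Dave.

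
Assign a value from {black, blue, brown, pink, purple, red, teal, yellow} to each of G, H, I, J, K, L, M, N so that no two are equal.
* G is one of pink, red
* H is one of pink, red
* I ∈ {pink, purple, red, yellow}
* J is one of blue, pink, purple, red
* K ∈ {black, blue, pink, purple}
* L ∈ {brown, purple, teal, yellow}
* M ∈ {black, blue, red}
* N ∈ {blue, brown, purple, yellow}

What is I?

The 8 variables together cover exactly {black, blue, brown, pink, purple, red, teal, yellow} — 8 values for 8 variables — and teal appears only in L's list, so L = teal.
The 7 still-open variables together cover exactly {black, blue, brown, pink, purple, red, yellow} — 7 values for 7 variables — and brown appears only in N's list, so N = brown.
The 6 still-open variables together cover exactly {black, blue, pink, purple, red, yellow} — 6 values for 6 variables — and yellow appears only in I's list, so I = yellow.

yellow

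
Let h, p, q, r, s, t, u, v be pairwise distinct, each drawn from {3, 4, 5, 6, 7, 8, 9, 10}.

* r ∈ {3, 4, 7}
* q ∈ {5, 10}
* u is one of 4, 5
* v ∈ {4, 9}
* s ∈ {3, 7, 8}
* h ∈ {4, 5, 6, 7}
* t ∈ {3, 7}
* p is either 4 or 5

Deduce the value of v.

The 8 variables together cover exactly {3, 4, 5, 6, 7, 8, 9, 10} — 8 values for 8 variables — and 6 appears only in h's list, so h = 6.
The 7 still-open variables draw from only 7 values {3, 4, 5, 7, 8, 9, 10}, so each is used; only s can be 8, hence s = 8.
Among the 6 still-open variables, 9 fits only v (and all 6 values in {3, 4, 5, 7, 9, 10} must be used), so v = 9.

9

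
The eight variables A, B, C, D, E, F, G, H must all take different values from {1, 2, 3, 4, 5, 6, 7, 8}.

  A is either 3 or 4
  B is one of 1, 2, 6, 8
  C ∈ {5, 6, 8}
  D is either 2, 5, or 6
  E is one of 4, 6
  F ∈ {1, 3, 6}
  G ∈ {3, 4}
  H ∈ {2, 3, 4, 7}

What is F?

The 8 variables draw from only 8 values {1, 2, 3, 4, 5, 6, 7, 8}, so each is used; only H can be 7, hence H = 7.
The 2 variables A and G are confined to {3, 4}, which locks those values in; drop them from E, F.
E must be 6 (only option left). Remove 6 from B, C, D, F.
So F = 1.

1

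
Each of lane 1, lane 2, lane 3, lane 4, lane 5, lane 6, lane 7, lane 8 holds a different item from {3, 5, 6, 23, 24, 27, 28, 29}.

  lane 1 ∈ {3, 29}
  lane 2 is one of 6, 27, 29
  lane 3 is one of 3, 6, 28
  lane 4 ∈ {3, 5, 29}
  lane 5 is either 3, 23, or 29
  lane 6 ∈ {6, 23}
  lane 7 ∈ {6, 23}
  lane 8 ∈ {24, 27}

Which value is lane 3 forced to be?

Among the 8 variables, 5 fits only lane 4 (and all 8 values in {3, 5, 6, 23, 24, 27, 28, 29} must be used), so lane 4 = 5.
The 7 still-open variables draw from only 7 values {3, 6, 23, 24, 27, 28, 29}, so each is used; only lane 8 can be 24, hence lane 8 = 24.
Among the 6 still-open variables, 27 fits only lane 2 (and all 6 values in {3, 6, 23, 27, 28, 29} must be used), so lane 2 = 27.
Among the 5 still-open variables, 28 fits only lane 3 (and all 5 values in {3, 6, 23, 28, 29} must be used), so lane 3 = 28.

28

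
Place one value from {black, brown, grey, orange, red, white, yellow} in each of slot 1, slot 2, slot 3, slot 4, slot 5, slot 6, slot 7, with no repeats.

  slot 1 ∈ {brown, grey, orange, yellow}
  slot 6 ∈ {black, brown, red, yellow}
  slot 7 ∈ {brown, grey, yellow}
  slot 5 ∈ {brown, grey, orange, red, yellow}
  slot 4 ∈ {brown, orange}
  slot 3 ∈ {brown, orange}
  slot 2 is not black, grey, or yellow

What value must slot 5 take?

The 7 variables together cover exactly {black, brown, grey, orange, red, white, yellow} — 7 values for 7 variables — and black appears only in slot 6's list, so slot 6 = black.
Among the 6 still-open variables, white fits only slot 2 (and all 6 values in {brown, grey, orange, red, white, yellow} must be used), so slot 2 = white.
Among the 5 still-open variables, red fits only slot 5 (and all 5 values in {brown, grey, orange, red, yellow} must be used), so slot 5 = red.

red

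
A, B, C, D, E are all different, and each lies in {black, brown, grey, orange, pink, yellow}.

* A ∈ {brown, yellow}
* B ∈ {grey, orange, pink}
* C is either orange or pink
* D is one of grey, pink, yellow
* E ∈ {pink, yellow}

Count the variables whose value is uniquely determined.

1

Among the 5 variables, brown fits only A (and all 5 values in {brown, grey, orange, pink, yellow} must be used), so A = brown.
Determined: A=brown. The other variables each still have more than one consistent value. That makes 1.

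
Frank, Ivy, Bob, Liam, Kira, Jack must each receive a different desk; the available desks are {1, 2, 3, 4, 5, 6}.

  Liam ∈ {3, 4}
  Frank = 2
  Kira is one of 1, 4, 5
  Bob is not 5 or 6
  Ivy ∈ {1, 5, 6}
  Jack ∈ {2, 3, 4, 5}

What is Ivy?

Frank has just one choice, so Frank = 2. Strike 2 from Bob, Jack.
The 5 still-open variables together cover exactly {1, 3, 4, 5, 6} — 5 values for 5 variables — and 6 appears only in Ivy's list, so Ivy = 6.

6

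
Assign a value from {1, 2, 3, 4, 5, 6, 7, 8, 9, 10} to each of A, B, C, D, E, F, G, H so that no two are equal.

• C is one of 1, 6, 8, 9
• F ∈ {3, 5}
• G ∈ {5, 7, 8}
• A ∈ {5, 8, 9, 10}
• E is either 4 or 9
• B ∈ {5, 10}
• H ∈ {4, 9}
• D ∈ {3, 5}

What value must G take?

D and F between them cover only {3, 5} — a naked pair. Remove those values from A, B, G.
B must be 10 (only option left). So A can't be 10.
The 2 variables E and H are confined to {4, 9}, which locks those values in; drop them from A, C.
A must be 8 (only option left). Remove 8 from C, G.
So G = 7.

7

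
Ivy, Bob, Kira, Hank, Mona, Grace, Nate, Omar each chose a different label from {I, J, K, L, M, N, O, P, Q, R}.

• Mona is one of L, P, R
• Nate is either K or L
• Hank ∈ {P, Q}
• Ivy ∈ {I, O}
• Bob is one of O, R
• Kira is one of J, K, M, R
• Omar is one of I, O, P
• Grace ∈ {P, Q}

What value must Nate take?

K

The 2 variables Hank and Grace are confined to {P, Q}, which locks those values in; drop them from Mona, Omar.
Ivy and Omar between them cover only {I, O} — a naked pair. Remove those values from Bob.
Bob must be R (only option left). So Kira, Mona can't be R.
Mona must be L (only option left). So Nate can't be L.
So Nate = K.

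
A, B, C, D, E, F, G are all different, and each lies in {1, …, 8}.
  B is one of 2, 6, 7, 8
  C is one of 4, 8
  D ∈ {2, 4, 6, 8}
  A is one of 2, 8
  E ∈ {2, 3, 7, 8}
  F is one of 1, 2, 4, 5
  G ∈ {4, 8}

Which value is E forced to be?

3

C and G between them cover only {4, 8} — a naked pair. Remove those values from A, B, D, E, F.
A's domain is down to {2}, so A = 2. Remove 2 from B, D, E, F.
D's domain is down to {6}, so D = 6. So B can't be 6.
B has just one choice, so B = 7. Eliminate 7 elsewhere: E.
So E = 3.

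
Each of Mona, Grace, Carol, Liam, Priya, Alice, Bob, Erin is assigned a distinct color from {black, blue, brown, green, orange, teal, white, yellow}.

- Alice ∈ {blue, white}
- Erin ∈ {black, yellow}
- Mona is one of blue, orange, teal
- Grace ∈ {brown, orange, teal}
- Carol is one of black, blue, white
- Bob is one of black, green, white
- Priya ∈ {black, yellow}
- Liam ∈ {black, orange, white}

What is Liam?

orange

Among the 8 variables, brown fits only Grace (and all 8 values in {black, blue, brown, green, orange, teal, white, yellow} must be used), so Grace = brown.
The 7 still-open variables draw from only 7 values {black, blue, green, orange, teal, white, yellow}, so each is used; only Bob can be green, hence Bob = green.
The 6 still-open variables draw from only 6 values {black, blue, orange, teal, white, yellow}, so each is used; only Mona can be teal, hence Mona = teal.
Among the 5 still-open variables, orange fits only Liam (and all 5 values in {black, blue, orange, white, yellow} must be used), so Liam = orange.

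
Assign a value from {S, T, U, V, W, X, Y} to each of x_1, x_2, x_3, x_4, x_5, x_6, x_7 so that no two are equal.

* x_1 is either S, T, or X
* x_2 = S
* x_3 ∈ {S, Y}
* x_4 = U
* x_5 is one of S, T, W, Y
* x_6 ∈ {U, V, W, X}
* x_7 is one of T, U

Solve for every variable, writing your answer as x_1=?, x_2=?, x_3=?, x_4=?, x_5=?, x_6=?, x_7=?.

x_2's domain is down to {S}, so x_2 = S. So x_1, x_3, x_5 can't be S.
x_3 must be Y (only option left). So x_5 can't be Y.
That leaves x_4 = U. So x_6, x_7 can't be U.
x_7's domain is down to {T}, so x_7 = T. Remove T from x_1, x_5.
x_1 must be X (only option left). So x_6 can't be X.
That leaves x_5 = W. Remove W from x_6.
x_6's domain is down to {V}, so x_6 = V.

x_1=X, x_2=S, x_3=Y, x_4=U, x_5=W, x_6=V, x_7=T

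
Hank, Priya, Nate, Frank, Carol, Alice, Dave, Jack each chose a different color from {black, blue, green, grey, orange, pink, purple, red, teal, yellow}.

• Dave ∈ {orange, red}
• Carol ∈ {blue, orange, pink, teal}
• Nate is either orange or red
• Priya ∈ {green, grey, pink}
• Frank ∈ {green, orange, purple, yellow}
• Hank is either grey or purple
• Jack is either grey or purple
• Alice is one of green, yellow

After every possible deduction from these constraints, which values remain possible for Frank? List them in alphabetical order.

Hank and Jack share exactly the 2 values {grey, purple}; by pigeonhole those values go to them, so strike grey, purple from Priya, Frank.
Nate and Dave between them cover only {orange, red} — a naked pair. Remove those values from Frank, Carol.
The 2 variables Frank and Alice are confined to {green, yellow}, which locks those values in; drop them from Priya.
Priya's domain is down to {pink}, so Priya = pink. Eliminate pink elsewhere: Carol.
No further eliminations apply; Frank can still be any of green, yellow.

green, yellow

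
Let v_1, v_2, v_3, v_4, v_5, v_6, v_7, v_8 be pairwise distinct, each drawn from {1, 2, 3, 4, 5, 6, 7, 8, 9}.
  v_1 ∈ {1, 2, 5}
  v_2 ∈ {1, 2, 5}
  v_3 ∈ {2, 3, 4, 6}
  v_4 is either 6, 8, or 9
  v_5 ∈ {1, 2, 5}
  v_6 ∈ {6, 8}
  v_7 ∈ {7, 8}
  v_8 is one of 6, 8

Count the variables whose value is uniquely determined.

v_6 and v_8 share exactly the 2 values {6, 8}; by pigeonhole those values go to them, so strike 6, 8 from v_3, v_4, v_7.
v_4 has just one choice, so v_4 = 9.
v_7's domain is down to {7}, so v_7 = 7.
The 3 variables v_1, v_2, v_5 are confined to {1, 2, 5}, which locks those values in; drop them from v_3.
Determined: v_4=9, v_7=7. The other variables each still have more than one consistent value. That makes 2.

2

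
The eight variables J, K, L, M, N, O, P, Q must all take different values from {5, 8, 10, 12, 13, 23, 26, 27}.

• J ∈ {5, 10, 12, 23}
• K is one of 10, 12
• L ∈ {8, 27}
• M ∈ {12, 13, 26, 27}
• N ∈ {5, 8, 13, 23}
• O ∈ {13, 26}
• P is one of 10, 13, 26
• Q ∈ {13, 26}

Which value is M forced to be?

27

The 2 variables O and Q are confined to {13, 26}, which locks those values in; drop them from M, N, P.
P must be 10 (only option left). Eliminate 10 elsewhere: J, K.
That leaves K = 12. Remove 12 from J, M.
So M = 27.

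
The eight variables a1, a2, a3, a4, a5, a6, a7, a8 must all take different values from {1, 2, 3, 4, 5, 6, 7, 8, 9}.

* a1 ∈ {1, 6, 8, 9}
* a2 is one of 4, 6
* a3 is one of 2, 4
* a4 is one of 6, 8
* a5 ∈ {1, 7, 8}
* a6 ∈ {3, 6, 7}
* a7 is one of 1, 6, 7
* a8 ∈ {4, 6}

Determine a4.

The 8 variables together cover exactly {1, 2, 3, 4, 6, 7, 8, 9} — 8 values for 8 variables — and 2 appears only in a3's list, so a3 = 2.
Among the 7 still-open variables, 3 fits only a6 (and all 7 values in {1, 3, 4, 6, 7, 8, 9} must be used), so a6 = 3.
The 6 still-open variables together cover exactly {1, 4, 6, 7, 8, 9} — 6 values for 6 variables — and 9 appears only in a1's list, so a1 = 9.
a2 and a8 between them cover only {4, 6} — a naked pair. Remove those values from a4, a7.
So a4 = 8.

8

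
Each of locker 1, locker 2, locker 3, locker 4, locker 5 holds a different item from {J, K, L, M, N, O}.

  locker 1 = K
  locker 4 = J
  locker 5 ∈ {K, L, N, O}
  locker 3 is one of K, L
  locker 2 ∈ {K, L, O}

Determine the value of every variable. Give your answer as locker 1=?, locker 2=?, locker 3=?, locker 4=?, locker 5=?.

locker 1 must be K (only option left). Remove K from locker 2, locker 3, locker 5.
locker 3 must be L (only option left). Remove L from locker 2, locker 5.
locker 4 has just one choice, so locker 4 = J.
locker 2's domain is down to {O}, so locker 2 = O. Eliminate O elsewhere: locker 5.
locker 5 must be N (only option left).

locker 1=K, locker 2=O, locker 3=L, locker 4=J, locker 5=N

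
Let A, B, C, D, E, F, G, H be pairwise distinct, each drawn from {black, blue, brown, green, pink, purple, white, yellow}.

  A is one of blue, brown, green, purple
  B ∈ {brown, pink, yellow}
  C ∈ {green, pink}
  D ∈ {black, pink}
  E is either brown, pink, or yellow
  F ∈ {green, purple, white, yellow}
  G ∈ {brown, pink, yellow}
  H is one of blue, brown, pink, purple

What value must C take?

green

The 8 variables together cover exactly {black, blue, brown, green, pink, purple, white, yellow} — 8 values for 8 variables — and black appears only in D's list, so D = black.
The 7 still-open variables draw from only 7 values {blue, brown, green, pink, purple, white, yellow}, so each is used; only F can be white, hence F = white.
The 3 variables B, E, G are confined to {brown, pink, yellow}, which locks those values in; drop them from A, C, H.
So C = green.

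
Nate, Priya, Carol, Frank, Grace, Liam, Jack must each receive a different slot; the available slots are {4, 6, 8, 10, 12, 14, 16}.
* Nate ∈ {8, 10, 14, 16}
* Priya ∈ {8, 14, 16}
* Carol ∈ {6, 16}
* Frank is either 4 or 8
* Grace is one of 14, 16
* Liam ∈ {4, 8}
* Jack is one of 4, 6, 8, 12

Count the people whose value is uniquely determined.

Among the 7 variables, 10 fits only Nate (and all 7 values in {4, 6, 8, 10, 12, 14, 16} must be used), so Nate = 10.
The 6 still-open variables together cover exactly {4, 6, 8, 12, 14, 16} — 6 values for 6 variables — and 12 appears only in Jack's list, so Jack = 12.
Among the 5 still-open variables, 6 fits only Carol (and all 5 values in {4, 6, 8, 14, 16} must be used), so Carol = 6.
The 2 variables Frank and Liam are confined to {4, 8}, which locks those values in; drop them from Priya.
Determined: Nate=10, Carol=6, Jack=12. The other people each still have more than one consistent value. That makes 3.

3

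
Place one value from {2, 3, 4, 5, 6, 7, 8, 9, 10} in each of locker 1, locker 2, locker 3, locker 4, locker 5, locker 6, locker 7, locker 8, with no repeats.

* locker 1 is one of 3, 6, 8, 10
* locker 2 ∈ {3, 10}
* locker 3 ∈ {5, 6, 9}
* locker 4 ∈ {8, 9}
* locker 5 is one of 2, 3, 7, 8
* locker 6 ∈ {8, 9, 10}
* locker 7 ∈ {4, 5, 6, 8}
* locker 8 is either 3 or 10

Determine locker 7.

The 2 variables locker 2 and locker 8 are confined to {3, 10}, which locks those values in; drop them from locker 1, locker 5, locker 6.
locker 4 and locker 6 between them cover only {8, 9} — a naked pair. Remove those values from locker 1, locker 3, locker 5, locker 7.
locker 1 must be 6 (only option left). Strike 6 from locker 3, locker 7.
locker 3's domain is down to {5}, so locker 3 = 5. Strike 5 from locker 7.
So locker 7 = 4.

4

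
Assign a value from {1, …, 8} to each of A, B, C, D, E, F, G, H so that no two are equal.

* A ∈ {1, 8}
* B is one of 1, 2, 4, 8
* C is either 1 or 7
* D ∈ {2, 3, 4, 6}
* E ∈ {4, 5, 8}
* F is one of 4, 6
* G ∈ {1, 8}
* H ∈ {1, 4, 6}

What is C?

7

The 8 variables draw from only 8 values {1, 2, 3, 4, 5, 6, 7, 8}, so each is used; only D can be 3, hence D = 3.
The 7 still-open variables together cover exactly {1, 2, 4, 5, 6, 7, 8} — 7 values for 7 variables — and 2 appears only in B's list, so B = 2.
Among the 6 still-open variables, 5 fits only E (and all 6 values in {1, 4, 5, 6, 7, 8} must be used), so E = 5.
Among the 5 still-open variables, 7 fits only C (and all 5 values in {1, 4, 6, 7, 8} must be used), so C = 7.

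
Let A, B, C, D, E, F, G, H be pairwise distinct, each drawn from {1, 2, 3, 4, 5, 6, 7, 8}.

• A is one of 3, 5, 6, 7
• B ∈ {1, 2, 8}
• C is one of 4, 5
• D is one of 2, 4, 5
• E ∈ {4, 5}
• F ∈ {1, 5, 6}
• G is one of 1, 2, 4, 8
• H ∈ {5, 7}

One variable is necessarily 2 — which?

D

Among the 8 variables, 3 fits only A (and all 8 values in {1, 2, 3, 4, 5, 6, 7, 8} must be used), so A = 3.
Among the 7 still-open variables, 6 fits only F (and all 7 values in {1, 2, 4, 5, 6, 7, 8} must be used), so F = 6.
Among the 6 still-open variables, 7 fits only H (and all 6 values in {1, 2, 4, 5, 7, 8} must be used), so H = 7.
C and E share exactly the 2 values {4, 5}; by pigeonhole those values go to them, so strike 4, 5 from D, G.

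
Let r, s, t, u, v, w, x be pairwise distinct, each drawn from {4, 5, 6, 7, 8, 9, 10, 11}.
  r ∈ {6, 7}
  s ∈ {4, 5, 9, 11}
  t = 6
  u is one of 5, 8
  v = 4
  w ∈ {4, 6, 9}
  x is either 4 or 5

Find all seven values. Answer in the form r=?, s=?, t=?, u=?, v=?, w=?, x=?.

r=7, s=11, t=6, u=8, v=4, w=9, x=5

t must be 6 (only option left). Remove 6 from r, w.
v has just one choice, so v = 4. Remove 4 from s, w, x.
That leaves w = 9. So s can't be 9.
x must be 5 (only option left). Remove 5 from s, u.
That leaves r = 7.
s has just one choice, so s = 11.
That leaves u = 8.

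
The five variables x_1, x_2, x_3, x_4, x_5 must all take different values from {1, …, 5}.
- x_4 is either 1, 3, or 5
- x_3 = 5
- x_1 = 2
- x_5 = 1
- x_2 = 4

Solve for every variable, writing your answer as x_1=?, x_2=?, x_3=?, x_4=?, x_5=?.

x_1 must be 2 (only option left).
x_2 has just one choice, so x_2 = 4.
That leaves x_3 = 5. Strike 5 from x_4.
x_5's domain is down to {1}, so x_5 = 1. Remove 1 from x_4.
x_4 has just one choice, so x_4 = 3.

x_1=2, x_2=4, x_3=5, x_4=3, x_5=1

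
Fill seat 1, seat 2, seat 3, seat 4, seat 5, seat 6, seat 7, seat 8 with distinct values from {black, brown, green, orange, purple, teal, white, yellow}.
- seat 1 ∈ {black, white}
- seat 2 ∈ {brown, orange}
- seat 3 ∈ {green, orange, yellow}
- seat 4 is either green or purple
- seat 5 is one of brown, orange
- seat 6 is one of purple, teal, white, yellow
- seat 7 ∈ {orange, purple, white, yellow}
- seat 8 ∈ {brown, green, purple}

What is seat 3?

The 8 variables together cover exactly {black, brown, green, orange, purple, teal, white, yellow} — 8 values for 8 variables — and black appears only in seat 1's list, so seat 1 = black.
Among the 7 still-open variables, teal fits only seat 6 (and all 7 values in {brown, green, orange, purple, teal, white, yellow} must be used), so seat 6 = teal.
The 6 still-open variables together cover exactly {brown, green, orange, purple, white, yellow} — 6 values for 6 variables — and white appears only in seat 7's list, so seat 7 = white.
Among the 5 still-open variables, yellow fits only seat 3 (and all 5 values in {brown, green, orange, purple, yellow} must be used), so seat 3 = yellow.

yellow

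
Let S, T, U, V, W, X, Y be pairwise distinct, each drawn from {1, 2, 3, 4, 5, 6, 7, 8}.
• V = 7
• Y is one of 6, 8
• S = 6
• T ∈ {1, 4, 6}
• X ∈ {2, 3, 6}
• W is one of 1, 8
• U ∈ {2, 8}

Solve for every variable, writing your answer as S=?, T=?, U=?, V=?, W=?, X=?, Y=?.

S has just one choice, so S = 6. Remove 6 from T, X, Y.
V must be 7 (only option left).
That leaves Y = 8. Strike 8 from U, W.
U must be 2 (only option left). Strike 2 from X.
W has just one choice, so W = 1. Remove 1 from T.
X has just one choice, so X = 3.
T's domain is down to {4}, so T = 4.

S=6, T=4, U=2, V=7, W=1, X=3, Y=8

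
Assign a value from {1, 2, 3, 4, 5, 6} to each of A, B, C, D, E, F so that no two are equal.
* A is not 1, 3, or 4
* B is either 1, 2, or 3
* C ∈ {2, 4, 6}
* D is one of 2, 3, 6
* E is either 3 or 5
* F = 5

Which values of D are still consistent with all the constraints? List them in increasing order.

2, 6

F has just one choice, so F = 5. Eliminate 5 elsewhere: A, E.
E has just one choice, so E = 3. So B, D can't be 3.
The 4 still-open variables together cover exactly {1, 2, 4, 6} — 4 values for 4 variables — and 1 appears only in B's list, so B = 1.
Among the 3 still-open variables, 4 fits only C (and all 3 values in {2, 4, 6} must be used), so C = 4.
No further eliminations apply; D can still be any of 2, 6.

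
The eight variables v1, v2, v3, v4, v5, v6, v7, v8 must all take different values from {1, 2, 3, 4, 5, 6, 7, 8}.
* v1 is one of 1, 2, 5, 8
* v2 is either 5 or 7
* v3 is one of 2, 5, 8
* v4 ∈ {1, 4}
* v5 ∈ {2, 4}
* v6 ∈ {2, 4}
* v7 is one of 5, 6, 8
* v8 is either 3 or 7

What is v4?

The 8 variables together cover exactly {1, 2, 3, 4, 5, 6, 7, 8} — 8 values for 8 variables — and 3 appears only in v8's list, so v8 = 3.
The 7 still-open variables draw from only 7 values {1, 2, 4, 5, 6, 7, 8}, so each is used; only v7 can be 6, hence v7 = 6.
Among the 6 still-open variables, 7 fits only v2 (and all 6 values in {1, 2, 4, 5, 7, 8} must be used), so v2 = 7.
v5 and v6 share exactly the 2 values {2, 4}; by pigeonhole those values go to them, so strike 2, 4 from v1, v3, v4.
So v4 = 1.

1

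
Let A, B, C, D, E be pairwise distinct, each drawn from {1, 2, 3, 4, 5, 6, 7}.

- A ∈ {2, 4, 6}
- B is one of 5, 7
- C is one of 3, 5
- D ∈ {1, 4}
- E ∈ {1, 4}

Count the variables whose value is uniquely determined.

The 2 variables D and E are confined to {1, 4}, which locks those values in; drop them from A.
Determined: none. The other variables each still have more than one consistent value. That makes 0.

0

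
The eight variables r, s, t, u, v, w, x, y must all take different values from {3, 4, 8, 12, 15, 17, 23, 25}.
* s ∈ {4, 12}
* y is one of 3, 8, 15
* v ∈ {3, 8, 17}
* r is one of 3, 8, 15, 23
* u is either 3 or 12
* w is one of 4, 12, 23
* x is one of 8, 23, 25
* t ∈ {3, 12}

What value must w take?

Among the 8 variables, 17 fits only v (and all 8 values in {3, 4, 8, 12, 15, 17, 23, 25} must be used), so v = 17.
Among the 7 still-open variables, 25 fits only x (and all 7 values in {3, 4, 8, 12, 15, 23, 25} must be used), so x = 25.
t and u between them cover only {3, 12} — a naked pair. Remove those values from r, s, w, y.
s has just one choice, so s = 4. Strike 4 from w.
So w = 23.

23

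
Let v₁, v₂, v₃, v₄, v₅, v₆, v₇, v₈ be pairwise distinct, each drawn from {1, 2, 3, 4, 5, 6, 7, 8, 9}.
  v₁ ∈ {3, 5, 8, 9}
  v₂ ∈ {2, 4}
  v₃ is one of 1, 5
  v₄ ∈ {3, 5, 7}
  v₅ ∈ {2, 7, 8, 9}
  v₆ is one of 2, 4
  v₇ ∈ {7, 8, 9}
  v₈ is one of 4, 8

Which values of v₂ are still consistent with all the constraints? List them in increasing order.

The 8 variables together cover exactly {1, 2, 3, 4, 5, 7, 8, 9} — 8 values for 8 variables — and 1 appears only in v₃'s list, so v₃ = 1.
v₂ and v₆ between them cover only {2, 4} — a naked pair. Remove those values from v₅, v₈.
v₈ must be 8 (only option left). Eliminate 8 elsewhere: v₁, v₅, v₇.
v₅ and v₇ share exactly the 2 values {7, 9}; by pigeonhole those values go to them, so strike 7, 9 from v₁, v₄.
No further eliminations apply; v₂ can still be any of 2, 4.

2, 4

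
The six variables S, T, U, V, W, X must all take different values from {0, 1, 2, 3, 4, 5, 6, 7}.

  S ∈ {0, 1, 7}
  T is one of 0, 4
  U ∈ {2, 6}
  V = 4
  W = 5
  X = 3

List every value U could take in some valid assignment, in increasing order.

2, 6

V has just one choice, so V = 4. Remove 4 from T.
W has just one choice, so W = 5.
X has just one choice, so X = 3.
That leaves T = 0. So S can't be 0.
No further eliminations apply; U can still be any of 2, 6.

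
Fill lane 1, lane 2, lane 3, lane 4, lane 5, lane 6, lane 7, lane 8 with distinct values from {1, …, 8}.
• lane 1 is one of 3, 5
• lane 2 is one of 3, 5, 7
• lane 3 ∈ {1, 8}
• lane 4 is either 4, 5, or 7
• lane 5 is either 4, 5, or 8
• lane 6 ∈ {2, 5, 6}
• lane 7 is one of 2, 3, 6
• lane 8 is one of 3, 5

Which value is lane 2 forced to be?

7

Among the 8 variables, 1 fits only lane 3 (and all 8 values in {1, 2, 3, 4, 5, 6, 7, 8} must be used), so lane 3 = 1.
Among the 7 still-open variables, 8 fits only lane 5 (and all 7 values in {2, 3, 4, 5, 6, 7, 8} must be used), so lane 5 = 8.
The 6 still-open variables together cover exactly {2, 3, 4, 5, 6, 7} — 6 values for 6 variables — and 4 appears only in lane 4's list, so lane 4 = 4.
The 5 still-open variables together cover exactly {2, 3, 5, 6, 7} — 5 values for 5 variables — and 7 appears only in lane 2's list, so lane 2 = 7.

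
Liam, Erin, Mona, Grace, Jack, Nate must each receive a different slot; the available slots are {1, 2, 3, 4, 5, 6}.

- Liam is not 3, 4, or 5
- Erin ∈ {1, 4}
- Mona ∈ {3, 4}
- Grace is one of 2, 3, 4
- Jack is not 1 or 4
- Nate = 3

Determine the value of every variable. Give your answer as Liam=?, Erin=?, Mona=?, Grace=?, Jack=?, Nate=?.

Liam=6, Erin=1, Mona=4, Grace=2, Jack=5, Nate=3

Nate must be 3 (only option left). Remove 3 from Mona, Grace, Jack.
Mona has just one choice, so Mona = 4. Remove 4 from Erin, Grace.
That leaves Grace = 2. Strike 2 from Liam, Jack.
Erin's domain is down to {1}, so Erin = 1. Strike 1 from Liam.
That leaves Liam = 6. Remove 6 from Jack.
Jack's domain is down to {5}, so Jack = 5.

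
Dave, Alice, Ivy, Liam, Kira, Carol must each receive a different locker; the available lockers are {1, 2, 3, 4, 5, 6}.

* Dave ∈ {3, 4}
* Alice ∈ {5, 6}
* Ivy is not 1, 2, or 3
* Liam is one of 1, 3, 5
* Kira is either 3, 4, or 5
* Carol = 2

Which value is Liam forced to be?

Carol's domain is down to {2}, so Carol = 2.
The 5 still-open variables together cover exactly {1, 3, 4, 5, 6} — 5 values for 5 variables — and 1 appears only in Liam's list, so Liam = 1.

1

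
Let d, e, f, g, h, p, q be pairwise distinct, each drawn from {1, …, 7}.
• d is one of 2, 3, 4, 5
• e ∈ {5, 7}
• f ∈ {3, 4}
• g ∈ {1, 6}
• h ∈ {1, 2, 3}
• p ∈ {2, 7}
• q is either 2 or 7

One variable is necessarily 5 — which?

e

The 7 variables together cover exactly {1, 2, 3, 4, 5, 6, 7} — 7 values for 7 variables — and 6 appears only in g's list, so g = 6.
The 6 still-open variables draw from only 6 values {1, 2, 3, 4, 5, 7}, so each is used; only h can be 1, hence h = 1.
p and q between them cover only {2, 7} — a naked pair. Remove those values from d, e.
So 5 goes to e.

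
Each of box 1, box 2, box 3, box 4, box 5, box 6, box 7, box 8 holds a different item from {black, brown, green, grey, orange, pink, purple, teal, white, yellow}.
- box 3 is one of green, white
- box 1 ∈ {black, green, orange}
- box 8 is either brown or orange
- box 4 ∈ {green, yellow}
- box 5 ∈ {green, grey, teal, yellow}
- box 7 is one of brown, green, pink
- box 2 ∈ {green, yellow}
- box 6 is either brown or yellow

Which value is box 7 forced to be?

pink

box 2 and box 4 between them cover only {green, yellow} — a naked pair. Remove those values from box 1, box 3, box 5, box 6, box 7.
box 3 must be white (only option left).
box 6's domain is down to {brown}, so box 6 = brown. So box 7, box 8 can't be brown.
So box 7 = pink.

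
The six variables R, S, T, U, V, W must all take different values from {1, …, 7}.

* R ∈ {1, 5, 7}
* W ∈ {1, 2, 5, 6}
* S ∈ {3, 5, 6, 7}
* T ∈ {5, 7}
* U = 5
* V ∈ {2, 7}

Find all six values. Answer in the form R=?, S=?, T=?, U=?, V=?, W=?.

R=1, S=3, T=7, U=5, V=2, W=6

U has just one choice, so U = 5. Remove 5 from R, S, T, W.
T's domain is down to {7}, so T = 7. So R, S, V can't be 7.
V has just one choice, so V = 2. Remove 2 from W.
That leaves R = 1. Remove 1 from W.
W must be 6 (only option left). Remove 6 from S.
S has just one choice, so S = 3.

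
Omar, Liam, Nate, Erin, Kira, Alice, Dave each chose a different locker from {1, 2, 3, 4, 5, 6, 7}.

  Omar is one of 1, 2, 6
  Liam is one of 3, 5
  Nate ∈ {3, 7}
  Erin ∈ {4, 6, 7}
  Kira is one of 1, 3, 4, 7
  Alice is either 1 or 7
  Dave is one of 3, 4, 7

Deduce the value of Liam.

Among the 7 variables, 2 fits only Omar (and all 7 values in {1, 2, 3, 4, 5, 6, 7} must be used), so Omar = 2.
The 6 still-open variables together cover exactly {1, 3, 4, 5, 6, 7} — 6 values for 6 variables — and 5 appears only in Liam's list, so Liam = 5.

5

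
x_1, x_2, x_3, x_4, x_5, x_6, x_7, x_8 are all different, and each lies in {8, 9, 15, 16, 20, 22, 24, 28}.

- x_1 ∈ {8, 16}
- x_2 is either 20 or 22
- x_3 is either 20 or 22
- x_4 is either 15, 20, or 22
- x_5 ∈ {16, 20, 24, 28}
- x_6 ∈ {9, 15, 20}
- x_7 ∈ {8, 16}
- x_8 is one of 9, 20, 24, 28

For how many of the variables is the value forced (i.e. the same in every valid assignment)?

2

x_1 and x_7 between them cover only {8, 16} — a naked pair. Remove those values from x_5.
x_2 and x_3 share exactly the 2 values {20, 22}; by pigeonhole those values go to them, so strike 20, 22 from x_4, x_5, x_6, x_8.
That leaves x_4 = 15. Strike 15 from x_6.
x_6 has just one choice, so x_6 = 9. So x_8 can't be 9.
Determined: x_4=15, x_6=9. The other variables each still have more than one consistent value. That makes 2.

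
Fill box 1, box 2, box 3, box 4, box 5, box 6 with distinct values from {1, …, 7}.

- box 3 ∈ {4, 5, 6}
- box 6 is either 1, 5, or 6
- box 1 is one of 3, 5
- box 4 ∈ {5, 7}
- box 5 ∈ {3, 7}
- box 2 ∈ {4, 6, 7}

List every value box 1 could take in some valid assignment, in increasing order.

The 6 variables draw from only 6 values {1, 3, 4, 5, 6, 7}, so each is used; only box 6 can be 1, hence box 6 = 1.
The 3 variables box 1, box 4, box 5 are confined to {3, 5, 7}, which locks those values in; drop them from box 2, box 3.
No further eliminations apply; box 1 can still be any of 3, 5.

3, 5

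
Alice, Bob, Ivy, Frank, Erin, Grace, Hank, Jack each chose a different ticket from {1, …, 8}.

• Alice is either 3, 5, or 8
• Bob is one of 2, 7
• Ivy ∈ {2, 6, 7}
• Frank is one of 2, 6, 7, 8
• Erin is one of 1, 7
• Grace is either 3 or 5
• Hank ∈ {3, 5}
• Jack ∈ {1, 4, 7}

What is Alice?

The 8 variables draw from only 8 values {1, 2, 3, 4, 5, 6, 7, 8}, so each is used; only Jack can be 4, hence Jack = 4.
Among the 7 still-open variables, 1 fits only Erin (and all 7 values in {1, 2, 3, 5, 6, 7, 8} must be used), so Erin = 1.
Grace and Hank share exactly the 2 values {3, 5}; by pigeonhole those values go to them, so strike 3, 5 from Alice.
So Alice = 8.

8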